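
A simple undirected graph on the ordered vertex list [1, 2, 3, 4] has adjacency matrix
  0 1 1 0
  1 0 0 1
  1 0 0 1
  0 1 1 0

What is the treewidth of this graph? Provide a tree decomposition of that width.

Treewidth 2.
One such decomposition:
Bags: B1 = {2, 3, 4}  B2 = {1, 2, 3}
Tree: B1–B2

Every bag has size at most 3, so the width is 3 − 1 = 2 and tw(G) ≤ 2. For the lower bound, G contains the cycle 3–4–2–1–3, so G is not a forest; only forests have treewidth ≤ 1, hence tw(G) ≥ 2. Combining the bounds, tw(G) = 2.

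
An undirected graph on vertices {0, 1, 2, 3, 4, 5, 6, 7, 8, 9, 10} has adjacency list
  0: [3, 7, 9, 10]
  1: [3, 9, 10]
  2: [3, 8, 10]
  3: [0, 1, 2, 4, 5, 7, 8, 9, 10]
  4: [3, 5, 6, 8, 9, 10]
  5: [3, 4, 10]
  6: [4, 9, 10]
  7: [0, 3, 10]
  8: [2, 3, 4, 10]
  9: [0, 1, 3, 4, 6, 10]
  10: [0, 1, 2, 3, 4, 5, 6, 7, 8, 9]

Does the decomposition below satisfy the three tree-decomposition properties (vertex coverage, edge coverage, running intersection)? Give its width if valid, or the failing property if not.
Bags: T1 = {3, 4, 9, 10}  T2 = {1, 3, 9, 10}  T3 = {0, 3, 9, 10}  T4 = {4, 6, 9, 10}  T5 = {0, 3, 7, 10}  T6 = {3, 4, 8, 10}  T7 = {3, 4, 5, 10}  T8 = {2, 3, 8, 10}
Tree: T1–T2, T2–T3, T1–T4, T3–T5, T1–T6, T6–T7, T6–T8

Checking the three conditions: (i) the bags cover all of {0, 1, 2, 3, 4, 5, 6, 7, 8, 9, 10}; (ii) for each edge, some bag contains both endpoints; (iii) the bags containing any fixed vertex form a subtree. All hold, so the decomposition is valid with width 4 − 1 = 3.

Yes; width 3.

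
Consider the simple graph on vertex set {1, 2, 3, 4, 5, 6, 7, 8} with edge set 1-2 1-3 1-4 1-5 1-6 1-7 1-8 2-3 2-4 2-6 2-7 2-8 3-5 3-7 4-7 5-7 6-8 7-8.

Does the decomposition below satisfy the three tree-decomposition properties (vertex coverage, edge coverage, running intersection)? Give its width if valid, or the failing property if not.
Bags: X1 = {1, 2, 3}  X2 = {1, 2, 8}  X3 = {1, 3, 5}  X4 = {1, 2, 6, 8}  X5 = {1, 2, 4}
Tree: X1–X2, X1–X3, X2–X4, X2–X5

No — vertex 7 appears in no bag.

A tree decomposition must satisfy three properties: every vertex lies in some bag; for every edge, both endpoints lie together in some bag; and for every vertex, the bags containing it form a connected subtree. Here vertex 7 appears in no bag, so the decomposition is invalid.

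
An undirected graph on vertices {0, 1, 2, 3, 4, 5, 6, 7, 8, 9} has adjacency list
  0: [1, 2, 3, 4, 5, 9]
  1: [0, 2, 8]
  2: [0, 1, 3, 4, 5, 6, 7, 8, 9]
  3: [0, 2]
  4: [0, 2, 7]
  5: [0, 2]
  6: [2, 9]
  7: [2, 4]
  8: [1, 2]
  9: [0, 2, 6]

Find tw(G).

A width-2 tree decomposition is:
Bags: B1 = {0, 2, 9}  B2 = {2, 6, 9}  B3 = {0, 2, 3}  B4 = {0, 1, 2}  B5 = {0, 2, 4}  B6 = {0, 2, 5}  B7 = {1, 2, 8}  B8 = {2, 4, 7}
Tree: B1–B2, B1–B3, B1–B4, B3–B5, B3–B6, B4–B7, B5–B8
Each bag holds 3 vertices, so the decomposition has width 2, which upper-bounds the treewidth. For the lower bound, the 3 vertices {0, 1, 2} are pairwise adjacent, and any tree decomposition puts a clique entirely inside one bag — forcing width ≥ 2. Therefore the treewidth is 2.

2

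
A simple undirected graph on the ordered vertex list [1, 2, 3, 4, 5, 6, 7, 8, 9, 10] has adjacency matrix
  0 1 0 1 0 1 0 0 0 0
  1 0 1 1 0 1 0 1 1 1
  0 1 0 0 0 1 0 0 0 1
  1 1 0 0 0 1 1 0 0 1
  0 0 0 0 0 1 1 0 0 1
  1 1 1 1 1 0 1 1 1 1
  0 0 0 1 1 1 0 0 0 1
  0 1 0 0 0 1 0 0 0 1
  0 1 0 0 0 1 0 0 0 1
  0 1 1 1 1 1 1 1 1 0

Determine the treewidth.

3

A width-3 tree decomposition is:
Bags: B1 = {5, 6, 7, 10}  B2 = {4, 6, 7, 10}  B3 = {2, 4, 6, 10}  B4 = {1, 2, 4, 6}  B5 = {2, 6, 8, 10}  B6 = {2, 3, 6, 10}  B7 = {2, 6, 9, 10}
Tree: B1–B2, B2–B3, B3–B4, B3–B5, B3–B6, B6–B7
Each bag holds 4 vertices, so the decomposition has width 3, which upper-bounds the treewidth. On the other hand G contains the 4-clique {1, 2, 4, 6}. A clique must lie in a single bag of any decomposition, so no decomposition can have width below 3. Therefore the treewidth is 3.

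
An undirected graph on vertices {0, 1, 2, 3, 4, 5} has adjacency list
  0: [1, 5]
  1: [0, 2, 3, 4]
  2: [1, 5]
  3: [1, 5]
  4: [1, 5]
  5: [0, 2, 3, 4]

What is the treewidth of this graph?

2

A width-2 tree decomposition is:
Bags: B1 = {0, 1, 5}  B2 = {1, 3, 5}  B3 = {1, 4, 5}  B4 = {1, 2, 5}
Tree: B1–B2, B2–B3, B3–B4
Each bag holds 3 vertices, so the decomposition has width 2, which upper-bounds the treewidth. Since 0–1–3–5–0 is a cycle in G, G is not acyclic. Forests are exactly the graphs of treewidth ≤ 1, so tw(G) ≥ 2. Hence tw(G) = 2 exactly.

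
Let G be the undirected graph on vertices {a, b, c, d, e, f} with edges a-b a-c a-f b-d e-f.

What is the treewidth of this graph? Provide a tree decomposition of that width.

Each bag holds 2 vertices, so the decomposition has width 1, which upper-bounds the treewidth. Since G has at least one edge (e.g. c–a), it is not an edgeless graph, so tw(G) ≥ 1. Therefore the treewidth is 1.

Treewidth 1.
Bags: B1 = {a, c}  B2 = {a, b}  B3 = {a, f}  B4 = {b, d}  B5 = {e, f}
Tree: B1–B2, B2–B3, B2–B4, B3–B5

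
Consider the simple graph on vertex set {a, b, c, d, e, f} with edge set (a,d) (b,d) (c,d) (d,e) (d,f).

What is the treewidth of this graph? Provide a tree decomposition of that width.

Treewidth 1.
Bags: B1 = {b, d}  B2 = {d, e}  B3 = {d, f}  B4 = {a, d}  B5 = {c, d}
Tree: B1–B2, B2–B3, B2–B4, B3–B5

Each bag holds 2 vertices, so the decomposition has width 1, which upper-bounds the treewidth. Any graph with an edge has treewidth ≥ 1, and G has the edge b–d. The upper and lower bounds meet at 1, so that is the treewidth.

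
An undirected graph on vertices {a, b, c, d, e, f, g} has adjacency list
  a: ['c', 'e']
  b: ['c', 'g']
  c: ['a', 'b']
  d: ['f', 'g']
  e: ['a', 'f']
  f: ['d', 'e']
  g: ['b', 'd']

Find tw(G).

2

A width-2 tree decomposition is:
Bags: B1 = {d, e, f}  B2 = {a, d, e}  B3 = {a, c, d}  B4 = {b, c, d}  B5 = {b, d, g}
Tree: B1–B2, B2–B3, B3–B4, B4–B5
Every bag has size at most 3, so the width is 3 − 1 = 2 and tw(G) ≤ 2. Since d–f–e–a–c–b–g–d is a cycle in G, G is not acyclic. Forests are exactly the graphs of treewidth ≤ 1, so tw(G) ≥ 2. The upper and lower bounds meet at 2, so that is the treewidth.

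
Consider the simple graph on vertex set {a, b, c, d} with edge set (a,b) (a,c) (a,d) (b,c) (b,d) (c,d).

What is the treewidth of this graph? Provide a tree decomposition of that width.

Treewidth 3.
One such decomposition:
Bags: B1 = {a, b, c, d}
Tree: (single bag)

A single bag containing all 4 vertices is trivially a valid decomposition of width 3. Conversely, {a, b, c, d} is a clique of size 4, and the vertices of any clique must share a bag in every tree decomposition; so some bag has ≥ 4 vertices and tw(G) ≥ 3. Therefore the treewidth is 3.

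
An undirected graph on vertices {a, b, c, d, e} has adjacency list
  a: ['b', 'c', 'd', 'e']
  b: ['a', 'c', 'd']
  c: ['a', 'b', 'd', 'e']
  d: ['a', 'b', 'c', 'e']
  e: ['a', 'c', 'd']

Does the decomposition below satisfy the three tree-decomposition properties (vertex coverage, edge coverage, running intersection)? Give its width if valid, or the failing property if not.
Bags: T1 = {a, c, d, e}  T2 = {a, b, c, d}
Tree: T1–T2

Yes; width 3.

Checking the three conditions: (i) the bags cover all of {a, b, c, d, e}; (ii) for each edge, some bag contains both endpoints; (iii) the bags containing any fixed vertex form a subtree. All hold, so the decomposition is valid with width 4 − 1 = 3.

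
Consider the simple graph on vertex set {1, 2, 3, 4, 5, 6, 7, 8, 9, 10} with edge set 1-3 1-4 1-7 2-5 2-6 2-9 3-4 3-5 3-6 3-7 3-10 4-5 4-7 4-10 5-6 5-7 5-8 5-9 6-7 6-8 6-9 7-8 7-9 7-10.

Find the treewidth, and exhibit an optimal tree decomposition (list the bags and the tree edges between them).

Each bag holds 4 vertices, so the decomposition has width 3, which upper-bounds the treewidth. For the lower bound, the 4 vertices {2, 5, 6, 9} are pairwise adjacent, and any tree decomposition puts a clique entirely inside one bag — forcing width ≥ 3. Combining the bounds, tw(G) = 3.

Treewidth 3.
Bags: B1 = {3, 5, 6, 7}  B2 = {3, 4, 5, 7}  B3 = {5, 6, 7, 9}  B4 = {2, 5, 6, 9}  B5 = {3, 4, 7, 10}  B6 = {5, 6, 7, 8}  B7 = {1, 3, 4, 7}
Tree: B1–B2, B1–B3, B3–B4, B2–B5, B3–B6, B2–B7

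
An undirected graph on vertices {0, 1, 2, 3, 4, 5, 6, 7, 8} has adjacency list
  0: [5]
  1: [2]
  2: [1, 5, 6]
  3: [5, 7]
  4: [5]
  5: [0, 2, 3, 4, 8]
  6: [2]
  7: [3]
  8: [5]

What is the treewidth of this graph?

A width-1 tree decomposition is:
Bags: B1 = {5, 8}  B2 = {2, 5}  B3 = {1, 2}  B4 = {4, 5}  B5 = {3, 5}  B6 = {0, 5}  B7 = {2, 6}  B8 = {3, 7}
Tree: B1–B2, B2–B3, B1–B4, B4–B5, B4–B6, B2–B7, B5–B8
Each bag holds 2 vertices, so the decomposition has width 1, which upper-bounds the treewidth. G has an edge, so its treewidth is at least 1. Therefore the treewidth is 1.

1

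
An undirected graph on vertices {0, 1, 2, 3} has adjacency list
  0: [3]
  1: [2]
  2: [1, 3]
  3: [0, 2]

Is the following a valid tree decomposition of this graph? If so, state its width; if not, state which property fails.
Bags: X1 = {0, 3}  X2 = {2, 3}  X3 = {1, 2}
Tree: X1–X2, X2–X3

Yes; width 1.

Checking the three conditions: (i) the bags cover all of {0, 1, 2, 3}; (ii) for each edge, some bag contains both endpoints; (iii) the bags containing any fixed vertex form a subtree. All hold, so the decomposition is valid with width 2 − 1 = 1.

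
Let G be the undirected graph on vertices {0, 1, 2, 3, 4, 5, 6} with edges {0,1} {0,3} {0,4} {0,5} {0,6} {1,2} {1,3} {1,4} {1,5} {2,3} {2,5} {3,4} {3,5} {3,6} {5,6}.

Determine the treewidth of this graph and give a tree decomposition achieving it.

Each bag holds 4 vertices, so the decomposition has width 3, which upper-bounds the treewidth. For the lower bound, the 4 vertices {0, 1, 3, 4} are pairwise adjacent, and any tree decomposition puts a clique entirely inside one bag — forcing width ≥ 3. Therefore the treewidth is 3.

Treewidth 3.
One optimal decomposition is:
Bags: B1 = {0, 1, 3, 5}  B2 = {0, 1, 3, 4}  B3 = {0, 3, 5, 6}  B4 = {1, 2, 3, 5}
Tree: B1–B2, B1–B3, B1–B4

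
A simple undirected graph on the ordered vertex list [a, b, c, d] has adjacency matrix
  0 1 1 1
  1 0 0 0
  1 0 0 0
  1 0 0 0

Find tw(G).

A width-1 tree decomposition is:
Bags: B1 = {a, c}  B2 = {a, d}  B3 = {a, b}
Tree: B1–B2, B2–B3
The largest bag has 2 vertices, giving width 1; this decomposition certifies tw(G) ≤ 1. Any graph with an edge has treewidth ≥ 1, and G has the edge a–c. The upper and lower bounds meet at 1, so that is the treewidth.

1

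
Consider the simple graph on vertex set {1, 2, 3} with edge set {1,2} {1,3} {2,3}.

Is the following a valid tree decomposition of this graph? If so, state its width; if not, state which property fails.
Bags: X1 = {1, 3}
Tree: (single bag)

A tree decomposition must satisfy three properties: every vertex lies in some bag; for every edge, both endpoints lie together in some bag; and for every vertex, the bags containing it form a connected subtree. Here vertex 2 appears in no bag, so the decomposition is invalid.

No — vertex 2 appears in no bag.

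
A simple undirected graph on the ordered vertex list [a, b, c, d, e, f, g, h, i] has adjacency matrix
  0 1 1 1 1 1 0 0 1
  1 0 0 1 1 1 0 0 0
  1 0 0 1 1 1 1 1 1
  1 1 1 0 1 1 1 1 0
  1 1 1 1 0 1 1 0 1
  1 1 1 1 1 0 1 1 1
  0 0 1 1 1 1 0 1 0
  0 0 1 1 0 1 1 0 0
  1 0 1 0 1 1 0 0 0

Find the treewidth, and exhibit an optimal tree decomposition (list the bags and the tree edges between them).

Each bag holds 5 vertices, so the decomposition has width 4, which upper-bounds the treewidth. On the other hand G contains the 5-clique {c, d, e, f, g}. A clique must lie in a single bag of any decomposition, so no decomposition can have width below 4. Hence tw(G) = 4 exactly.

Treewidth 4.
Bags: B1 = {a, c, d, e, f}  B2 = {c, d, e, f, g}  B3 = {a, b, d, e, f}  B4 = {c, d, f, g, h}  B5 = {a, c, e, f, i}
Tree: B1–B2, B1–B3, B2–B4, B1–B5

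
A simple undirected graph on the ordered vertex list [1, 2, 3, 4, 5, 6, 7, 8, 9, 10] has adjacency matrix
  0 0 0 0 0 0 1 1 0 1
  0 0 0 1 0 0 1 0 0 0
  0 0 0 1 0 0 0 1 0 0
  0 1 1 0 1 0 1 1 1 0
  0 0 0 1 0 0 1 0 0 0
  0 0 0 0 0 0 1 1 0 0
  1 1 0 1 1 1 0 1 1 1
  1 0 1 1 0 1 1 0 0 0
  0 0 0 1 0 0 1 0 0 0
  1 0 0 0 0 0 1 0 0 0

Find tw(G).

A width-2 tree decomposition is:
Bags: B1 = {4, 5, 7}  B2 = {2, 4, 7}  B3 = {4, 7, 8}  B4 = {4, 7, 9}  B5 = {1, 7, 8}  B6 = {1, 7, 10}  B7 = {3, 4, 8}  B8 = {6, 7, 8}
Tree: B1–B2, B2–B3, B1–B4, B3–B5, B5–B6, B3–B7, B5–B8
Each bag holds 3 vertices, so the decomposition has width 2, which upper-bounds the treewidth. For the lower bound, the 3 vertices {3, 4, 8} are pairwise adjacent, and any tree decomposition puts a clique entirely inside one bag — forcing width ≥ 2. Therefore the treewidth is 2.

2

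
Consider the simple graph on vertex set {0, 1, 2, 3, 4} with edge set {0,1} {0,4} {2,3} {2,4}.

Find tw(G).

A width-1 tree decomposition is:
Bags: B1 = {0, 1}  B2 = {0, 4}  B3 = {2, 4}  B4 = {2, 3}
Tree: B1–B2, B2–B3, B3–B4
Each bag holds 2 vertices, so the decomposition has width 1, which upper-bounds the treewidth. Any graph with an edge has treewidth ≥ 1, and G has the edge 1–0. Combining the bounds, tw(G) = 1.

1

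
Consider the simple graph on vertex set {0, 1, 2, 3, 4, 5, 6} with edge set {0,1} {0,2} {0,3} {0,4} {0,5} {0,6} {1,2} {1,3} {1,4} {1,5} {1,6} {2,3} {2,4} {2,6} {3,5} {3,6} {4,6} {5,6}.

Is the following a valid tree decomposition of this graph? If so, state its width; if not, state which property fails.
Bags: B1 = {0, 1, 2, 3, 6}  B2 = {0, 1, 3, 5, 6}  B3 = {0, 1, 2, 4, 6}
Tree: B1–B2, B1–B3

Yes; width 4.

Checking the three conditions: (i) the bags cover all of {0, 1, 2, 3, 4, 5, 6}; (ii) for each edge, some bag contains both endpoints; (iii) the bags containing any fixed vertex form a subtree. All hold, so the decomposition is valid with width 5 − 1 = 4.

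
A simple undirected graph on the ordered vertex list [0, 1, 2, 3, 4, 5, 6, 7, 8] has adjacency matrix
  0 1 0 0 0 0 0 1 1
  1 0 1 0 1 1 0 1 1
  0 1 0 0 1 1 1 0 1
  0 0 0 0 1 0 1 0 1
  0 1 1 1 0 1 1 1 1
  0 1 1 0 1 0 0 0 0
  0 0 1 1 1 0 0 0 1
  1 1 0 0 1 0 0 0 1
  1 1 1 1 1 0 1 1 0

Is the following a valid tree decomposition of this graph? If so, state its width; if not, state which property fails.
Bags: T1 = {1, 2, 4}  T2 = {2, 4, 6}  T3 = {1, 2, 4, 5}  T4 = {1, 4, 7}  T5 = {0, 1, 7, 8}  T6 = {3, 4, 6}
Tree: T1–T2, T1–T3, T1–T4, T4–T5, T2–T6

No — edge (8,4) lies in no bag.

A tree decomposition must satisfy three properties: every vertex lies in some bag; for every edge, both endpoints lie together in some bag; and for every vertex, the bags containing it form a connected subtree. Here edge (8,4) lies in no bag, so the decomposition is invalid.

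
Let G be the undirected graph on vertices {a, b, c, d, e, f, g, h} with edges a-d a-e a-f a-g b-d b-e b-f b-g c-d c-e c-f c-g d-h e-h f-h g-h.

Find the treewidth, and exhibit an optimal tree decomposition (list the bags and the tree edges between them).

Treewidth 4.
One such decomposition:
Bags: B1 = {a, b, c, f, h}  B2 = {a, b, c, d, h}  B3 = {a, b, c, e, h}  B4 = {a, b, c, g, h}
Tree: B1–B2, B2–B3, B3–B4

The largest bag has 5 vertices, giving width 4; this decomposition certifies tw(G) ≤ 4. For the lower bound: the 5 vertex sets {c,f}, {b,d}, {a,e}, {h}, {g} are disjoint, each induces a connected subgraph, and every pair is joined by at least one edge of G. Contracting each set to a single vertex therefore yields K_{5} as a minor, and since treewidth is minor-monotone, tw(G) ≥ tw(K_{5}) = 4. Combining the bounds, tw(G) = 4.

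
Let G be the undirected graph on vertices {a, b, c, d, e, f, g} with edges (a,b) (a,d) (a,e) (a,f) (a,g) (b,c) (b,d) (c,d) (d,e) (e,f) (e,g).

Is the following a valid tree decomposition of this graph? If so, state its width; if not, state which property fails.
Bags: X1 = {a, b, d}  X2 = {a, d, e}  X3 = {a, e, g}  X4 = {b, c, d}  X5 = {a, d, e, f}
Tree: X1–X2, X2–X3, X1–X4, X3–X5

A tree decomposition must satisfy three properties: every vertex lies in some bag; for every edge, both endpoints lie together in some bag; and for every vertex, the bags containing it form a connected subtree. Here bags containing vertex d are not connected in the tree, so the decomposition is invalid.

No — bags containing vertex d are not connected in the tree.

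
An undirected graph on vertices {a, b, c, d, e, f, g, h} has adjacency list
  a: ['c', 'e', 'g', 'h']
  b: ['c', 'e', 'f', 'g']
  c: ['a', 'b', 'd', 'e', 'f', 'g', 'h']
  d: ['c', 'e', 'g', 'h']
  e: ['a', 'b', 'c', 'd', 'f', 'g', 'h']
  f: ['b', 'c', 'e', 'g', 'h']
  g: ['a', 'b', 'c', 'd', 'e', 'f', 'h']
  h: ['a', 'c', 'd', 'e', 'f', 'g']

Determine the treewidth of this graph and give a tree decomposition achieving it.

Treewidth 4.
Bags: B1 = {c, e, f, g, h}  B2 = {a, c, e, g, h}  B3 = {b, c, e, f, g}  B4 = {c, d, e, g, h}
Tree: B1–B2, B1–B3, B1–B4

Every bag has size at most 5, so the width is 5 − 1 = 4 and tw(G) ≤ 4. For the lower bound, the 5 vertices {c, d, e, g, h} are pairwise adjacent, and any tree decomposition puts a clique entirely inside one bag — forcing width ≥ 4. The upper and lower bounds meet at 4, so that is the treewidth.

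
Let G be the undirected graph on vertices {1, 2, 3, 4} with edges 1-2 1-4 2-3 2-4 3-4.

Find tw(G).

A width-2 tree decomposition is:
Bags: B1 = {2, 3, 4}  B2 = {1, 2, 4}
Tree: B1–B2
The largest bag has 3 vertices, giving width 2; this decomposition certifies tw(G) ≤ 2. On the other hand G contains the 3-clique {1, 2, 4}. A clique must lie in a single bag of any decomposition, so no decomposition can have width below 2. Hence tw(G) = 2 exactly.

2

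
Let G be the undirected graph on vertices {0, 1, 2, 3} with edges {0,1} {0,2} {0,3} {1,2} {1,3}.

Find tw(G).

2

A width-2 tree decomposition is:
Bags: B1 = {0, 1, 2}  B2 = {0, 1, 3}
Tree: B1–B2
The largest bag has 3 vertices, giving width 2; this decomposition certifies tw(G) ≤ 2. Conversely, {0, 1, 2} is a clique of size 3, and the vertices of any clique must share a bag in every tree decomposition; so some bag has ≥ 3 vertices and tw(G) ≥ 2. Therefore the treewidth is 2.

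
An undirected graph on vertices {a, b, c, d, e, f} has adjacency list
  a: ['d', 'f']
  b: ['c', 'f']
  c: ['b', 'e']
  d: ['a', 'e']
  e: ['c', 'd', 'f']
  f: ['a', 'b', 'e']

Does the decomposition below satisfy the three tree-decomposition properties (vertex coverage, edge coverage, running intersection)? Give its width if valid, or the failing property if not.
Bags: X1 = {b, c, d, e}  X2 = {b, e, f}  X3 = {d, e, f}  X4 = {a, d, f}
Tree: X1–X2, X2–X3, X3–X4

No — bags containing vertex d are not connected in the tree.

A tree decomposition must satisfy three properties: every vertex lies in some bag; for every edge, both endpoints lie together in some bag; and for every vertex, the bags containing it form a connected subtree. Here bags containing vertex d are not connected in the tree, so the decomposition is invalid.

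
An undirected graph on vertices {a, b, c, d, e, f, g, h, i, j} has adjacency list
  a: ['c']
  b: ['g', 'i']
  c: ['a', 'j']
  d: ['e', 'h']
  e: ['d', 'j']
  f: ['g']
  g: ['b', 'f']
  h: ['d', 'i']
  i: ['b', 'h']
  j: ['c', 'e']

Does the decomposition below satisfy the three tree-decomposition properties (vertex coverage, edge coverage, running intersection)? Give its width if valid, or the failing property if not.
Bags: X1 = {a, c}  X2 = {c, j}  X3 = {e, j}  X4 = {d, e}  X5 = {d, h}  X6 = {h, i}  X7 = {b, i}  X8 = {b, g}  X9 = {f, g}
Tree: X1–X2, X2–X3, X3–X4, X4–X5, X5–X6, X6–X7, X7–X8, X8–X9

Yes; width 1.

Checking the three conditions: (i) the bags cover all of {a, b, c, d, e, f, g, h, i, j}; (ii) for each edge, some bag contains both endpoints; (iii) the bags containing any fixed vertex form a subtree. All hold, so the decomposition is valid with width 2 − 1 = 1.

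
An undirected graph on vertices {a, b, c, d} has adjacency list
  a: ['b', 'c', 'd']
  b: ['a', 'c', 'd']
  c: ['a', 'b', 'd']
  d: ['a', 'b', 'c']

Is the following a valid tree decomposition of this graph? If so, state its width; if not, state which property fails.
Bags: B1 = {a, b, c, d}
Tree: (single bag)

Yes; width 3.

Checking the three conditions: (i) the bags cover all of {a, b, c, d}; (ii) for each edge, some bag contains both endpoints; (iii) the bags containing any fixed vertex form a subtree. All hold, so the decomposition is valid with width 4 − 1 = 3.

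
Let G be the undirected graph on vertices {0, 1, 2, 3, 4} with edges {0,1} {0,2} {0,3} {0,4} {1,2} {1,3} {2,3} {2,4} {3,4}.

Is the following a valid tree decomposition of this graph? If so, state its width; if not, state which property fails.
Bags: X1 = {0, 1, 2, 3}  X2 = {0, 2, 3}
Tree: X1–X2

A tree decomposition must satisfy three properties: every vertex lies in some bag; for every edge, both endpoints lie together in some bag; and for every vertex, the bags containing it form a connected subtree. Here vertex 4 appears in no bag, so the decomposition is invalid.

No — vertex 4 appears in no bag.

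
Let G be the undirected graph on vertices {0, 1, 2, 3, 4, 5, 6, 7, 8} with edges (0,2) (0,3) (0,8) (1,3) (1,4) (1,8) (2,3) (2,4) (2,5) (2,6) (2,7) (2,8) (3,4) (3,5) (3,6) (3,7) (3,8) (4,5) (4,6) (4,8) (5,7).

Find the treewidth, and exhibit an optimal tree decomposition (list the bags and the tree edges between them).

The largest bag has 4 vertices, giving width 3; this decomposition certifies tw(G) ≤ 3. On the other hand G contains the 4-clique {1, 3, 4, 8}. A clique must lie in a single bag of any decomposition, so no decomposition can have width below 3. Hence tw(G) = 3 exactly.

Treewidth 3.
One optimal decomposition is:
Bags: B1 = {2, 3, 4, 8}  B2 = {2, 3, 4, 5}  B3 = {2, 3, 5, 7}  B4 = {1, 3, 4, 8}  B5 = {2, 3, 4, 6}  B6 = {0, 2, 3, 8}
Tree: B1–B2, B2–B3, B1–B4, B2–B5, B1–B6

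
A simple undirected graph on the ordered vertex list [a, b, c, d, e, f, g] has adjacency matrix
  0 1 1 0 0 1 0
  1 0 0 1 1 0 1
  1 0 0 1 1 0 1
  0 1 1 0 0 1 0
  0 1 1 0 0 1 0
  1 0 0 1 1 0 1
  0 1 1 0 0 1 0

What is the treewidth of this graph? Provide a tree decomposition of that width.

Treewidth 3.
One such decomposition:
Bags: B1 = {b, c, e, f}  B2 = {a, b, c, f}  B3 = {b, c, f, g}  B4 = {b, c, d, f}
Tree: B1–B2, B2–B3, B3–B4

Every bag has size at most 4, so the width is 4 − 1 = 3 and tw(G) ≤ 3. For the lower bound: the 4 vertex sets {b,e}, {a,c}, {f}, {g} are disjoint, each induces a connected subgraph, and every pair is joined by at least one edge of G. Contracting each set to a single vertex therefore yields K_{4} as a minor, and since treewidth is minor-monotone, tw(G) ≥ tw(K_{4}) = 3. The upper and lower bounds meet at 3, so that is the treewidth.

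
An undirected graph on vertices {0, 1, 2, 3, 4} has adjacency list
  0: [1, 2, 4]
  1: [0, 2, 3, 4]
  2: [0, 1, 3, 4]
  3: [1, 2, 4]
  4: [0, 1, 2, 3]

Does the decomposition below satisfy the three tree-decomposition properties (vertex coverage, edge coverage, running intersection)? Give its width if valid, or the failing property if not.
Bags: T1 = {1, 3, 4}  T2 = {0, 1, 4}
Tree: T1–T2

No — vertex 2 appears in no bag.

A tree decomposition must satisfy three properties: every vertex lies in some bag; for every edge, both endpoints lie together in some bag; and for every vertex, the bags containing it form a connected subtree. Here vertex 2 appears in no bag, so the decomposition is invalid.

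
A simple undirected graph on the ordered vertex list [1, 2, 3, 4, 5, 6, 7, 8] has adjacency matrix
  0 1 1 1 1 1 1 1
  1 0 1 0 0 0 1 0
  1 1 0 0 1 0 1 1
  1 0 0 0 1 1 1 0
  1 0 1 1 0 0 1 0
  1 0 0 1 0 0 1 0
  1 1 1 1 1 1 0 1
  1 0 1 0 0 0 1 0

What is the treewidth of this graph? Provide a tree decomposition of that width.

Treewidth 3.
One optimal decomposition is:
Bags: B1 = {1, 3, 7, 8}  B2 = {1, 2, 3, 7}  B3 = {1, 3, 5, 7}  B4 = {1, 4, 5, 7}  B5 = {1, 4, 6, 7}
Tree: B1–B2, B2–B3, B3–B4, B4–B5

Every bag has size at most 4, so the width is 4 − 1 = 3 and tw(G) ≤ 3. Conversely, {1, 3, 7, 8} is a clique of size 4, and the vertices of any clique must share a bag in every tree decomposition; so some bag has ≥ 4 vertices and tw(G) ≥ 3. The upper and lower bounds meet at 3, so that is the treewidth.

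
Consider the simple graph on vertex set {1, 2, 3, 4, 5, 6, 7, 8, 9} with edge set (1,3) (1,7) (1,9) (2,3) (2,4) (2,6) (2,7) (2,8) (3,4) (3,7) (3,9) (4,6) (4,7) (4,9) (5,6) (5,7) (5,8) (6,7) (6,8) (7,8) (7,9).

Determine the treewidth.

A width-3 tree decomposition is:
Bags: B1 = {2, 6, 7, 8}  B2 = {2, 4, 6, 7}  B3 = {5, 6, 7, 8}  B4 = {2, 3, 4, 7}  B5 = {3, 4, 7, 9}  B6 = {1, 3, 7, 9}
Tree: B1–B2, B1–B3, B2–B4, B4–B5, B5–B6
The largest bag has 4 vertices, giving width 3; this decomposition certifies tw(G) ≤ 3. On the other hand G contains the 4-clique {1, 3, 7, 9}. A clique must lie in a single bag of any decomposition, so no decomposition can have width below 3. Combining the bounds, tw(G) = 3.

3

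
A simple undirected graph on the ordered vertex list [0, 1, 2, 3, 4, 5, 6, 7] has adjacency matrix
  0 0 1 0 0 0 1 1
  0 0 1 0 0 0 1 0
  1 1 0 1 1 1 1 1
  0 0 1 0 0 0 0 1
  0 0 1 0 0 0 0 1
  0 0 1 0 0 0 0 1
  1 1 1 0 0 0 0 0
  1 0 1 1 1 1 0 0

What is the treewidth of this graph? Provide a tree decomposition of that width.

The largest bag has 3 vertices, giving width 2; this decomposition certifies tw(G) ≤ 2. On the other hand G contains the 3-clique {1, 2, 6}. A clique must lie in a single bag of any decomposition, so no decomposition can have width below 2. The upper and lower bounds meet at 2, so that is the treewidth.

Treewidth 2.
One optimal decomposition is:
Bags: B1 = {0, 2, 7}  B2 = {2, 3, 7}  B3 = {2, 5, 7}  B4 = {0, 2, 6}  B5 = {1, 2, 6}  B6 = {2, 4, 7}
Tree: B1–B2, B1–B3, B1–B4, B4–B5, B1–B6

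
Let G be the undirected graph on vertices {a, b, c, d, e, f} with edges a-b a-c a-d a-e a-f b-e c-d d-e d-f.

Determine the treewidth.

A width-2 tree decomposition is:
Bags: B1 = {a, d, e}  B2 = {a, d, f}  B3 = {a, b, e}  B4 = {a, c, d}
Tree: B1–B2, B1–B3, B2–B4
The largest bag has 3 vertices, giving width 2; this decomposition certifies tw(G) ≤ 2. On the other hand G contains the 3-clique {a, d, e}. A clique must lie in a single bag of any decomposition, so no decomposition can have width below 2. Therefore the treewidth is 2.

2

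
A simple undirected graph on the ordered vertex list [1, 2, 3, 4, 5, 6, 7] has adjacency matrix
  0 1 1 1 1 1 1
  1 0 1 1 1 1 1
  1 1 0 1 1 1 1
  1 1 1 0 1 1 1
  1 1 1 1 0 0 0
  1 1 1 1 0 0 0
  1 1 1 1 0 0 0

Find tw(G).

4

A width-4 tree decomposition is:
Bags: B1 = {1, 2, 3, 4, 5}  B2 = {1, 2, 3, 4, 7}  B3 = {1, 2, 3, 4, 6}
Tree: B1–B2, B2–B3
Each bag holds 5 vertices, so the decomposition has width 4, which upper-bounds the treewidth. On the other hand G contains the 5-clique {1, 2, 3, 4, 5}. A clique must lie in a single bag of any decomposition, so no decomposition can have width below 4. Therefore the treewidth is 4.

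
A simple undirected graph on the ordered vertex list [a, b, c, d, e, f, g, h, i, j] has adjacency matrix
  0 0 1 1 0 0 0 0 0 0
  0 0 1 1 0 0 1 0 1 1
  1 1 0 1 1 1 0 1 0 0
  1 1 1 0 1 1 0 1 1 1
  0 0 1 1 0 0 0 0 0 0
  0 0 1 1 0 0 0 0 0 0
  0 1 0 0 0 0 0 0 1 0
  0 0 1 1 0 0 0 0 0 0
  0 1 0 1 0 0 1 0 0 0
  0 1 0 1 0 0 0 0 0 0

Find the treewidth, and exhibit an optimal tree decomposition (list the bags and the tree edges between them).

Treewidth 2.
One such decomposition:
Bags: B1 = {b, c, d}  B2 = {c, d, e}  B3 = {b, d, i}  B4 = {a, c, d}  B5 = {c, d, f}  B6 = {b, d, j}  B7 = {b, g, i}  B8 = {c, d, h}
Tree: B1–B2, B1–B3, B2–B4, B4–B5, B1–B6, B3–B7, B1–B8

The largest bag has 3 vertices, giving width 2; this decomposition certifies tw(G) ≤ 2. For the lower bound, the 3 vertices {b, d, j} are pairwise adjacent, and any tree decomposition puts a clique entirely inside one bag — forcing width ≥ 2. The upper and lower bounds meet at 2, so that is the treewidth.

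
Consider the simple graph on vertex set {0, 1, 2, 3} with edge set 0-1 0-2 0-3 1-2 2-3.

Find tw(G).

A width-2 tree decomposition is:
Bags: B1 = {0, 2, 3}  B2 = {0, 1, 2}
Tree: B1–B2
Each bag holds 3 vertices, so the decomposition has width 2, which upper-bounds the treewidth. For the lower bound, the 3 vertices {0, 1, 2} are pairwise adjacent, and any tree decomposition puts a clique entirely inside one bag — forcing width ≥ 2. Hence tw(G) = 2 exactly.

2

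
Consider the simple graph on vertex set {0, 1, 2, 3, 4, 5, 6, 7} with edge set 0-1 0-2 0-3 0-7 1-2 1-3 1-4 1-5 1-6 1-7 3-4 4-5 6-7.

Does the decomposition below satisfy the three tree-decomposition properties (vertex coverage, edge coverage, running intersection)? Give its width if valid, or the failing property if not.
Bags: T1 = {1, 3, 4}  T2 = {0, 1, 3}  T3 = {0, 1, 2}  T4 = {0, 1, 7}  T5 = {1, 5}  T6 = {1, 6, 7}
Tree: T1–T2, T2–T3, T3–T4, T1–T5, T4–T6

A tree decomposition must satisfy three properties: every vertex lies in some bag; for every edge, both endpoints lie together in some bag; and for every vertex, the bags containing it form a connected subtree. Here edge (4,5) lies in no bag, so the decomposition is invalid.

No — edge (4,5) lies in no bag.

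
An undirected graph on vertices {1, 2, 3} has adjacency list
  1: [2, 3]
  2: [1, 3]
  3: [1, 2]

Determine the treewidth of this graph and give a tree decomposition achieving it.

A single bag containing all 3 vertices is trivially a valid decomposition of width 2. Conversely, {1, 2, 3} is a clique of size 3, and the vertices of any clique must share a bag in every tree decomposition; so some bag has ≥ 3 vertices and tw(G) ≥ 2. Combining the bounds, tw(G) = 2.

Treewidth 2.
Bags: B1 = {1, 2, 3}
Tree: (single bag)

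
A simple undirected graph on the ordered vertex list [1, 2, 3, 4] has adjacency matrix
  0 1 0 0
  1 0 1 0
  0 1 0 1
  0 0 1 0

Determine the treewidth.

A width-1 tree decomposition is:
Bags: B1 = {1, 2}  B2 = {2, 3}  B3 = {3, 4}
Tree: B1–B2, B2–B3
The largest bag has 2 vertices, giving width 1; this decomposition certifies tw(G) ≤ 1. Any graph with an edge has treewidth ≥ 1, and G has the edge 1–2. Combining the bounds, tw(G) = 1.

1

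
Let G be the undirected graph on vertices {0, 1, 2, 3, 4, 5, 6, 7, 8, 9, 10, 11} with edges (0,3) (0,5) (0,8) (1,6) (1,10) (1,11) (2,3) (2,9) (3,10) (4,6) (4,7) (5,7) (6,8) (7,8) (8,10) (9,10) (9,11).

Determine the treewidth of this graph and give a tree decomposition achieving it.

Treewidth 3.
Bags: B1 = {1, 2, 9, 11}  B2 = {1, 2, 9, 10}  B3 = {1, 2, 3, 10}  B4 = {1, 3, 6, 10}  B5 = {3, 6, 8, 10}  B6 = {0, 3, 6, 8}  B7 = {0, 4, 6, 8}  B8 = {0, 4, 7, 8}  B9 = {0, 4, 5, 7}
Tree: B1–B2, B2–B3, B3–B4, B4–B5, B5–B6, B6–B7, B7–B8, B8–B9

Each bag holds 4 vertices, so the decomposition has width 3, which upper-bounds the treewidth. For the lower bound: the 4 vertex sets {2,9,11}, {1}, {10}, {0,3,6,8} are disjoint, each induces a connected subgraph, and every pair is joined by at least one edge of G. Contracting each set to a single vertex therefore yields K_{4} as a minor, and since treewidth is minor-monotone, tw(G) ≥ tw(K_{4}) = 3. The upper and lower bounds meet at 3, so that is the treewidth.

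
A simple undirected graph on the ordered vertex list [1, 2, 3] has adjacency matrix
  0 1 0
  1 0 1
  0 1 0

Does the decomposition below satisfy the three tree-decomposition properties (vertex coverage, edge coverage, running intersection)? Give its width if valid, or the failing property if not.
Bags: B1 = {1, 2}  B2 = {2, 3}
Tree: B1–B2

Yes; width 1.

Checking the three conditions: (i) the bags cover all of {1, 2, 3}; (ii) for each edge, some bag contains both endpoints; (iii) the bags containing any fixed vertex form a subtree. All hold, so the decomposition is valid with width 2 − 1 = 1.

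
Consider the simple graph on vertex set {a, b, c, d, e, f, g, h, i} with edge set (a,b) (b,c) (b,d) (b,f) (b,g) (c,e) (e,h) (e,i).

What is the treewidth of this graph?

1

A width-1 tree decomposition is:
Bags: B1 = {b, c}  B2 = {b, d}  B3 = {b, g}  B4 = {c, e}  B5 = {a, b}  B6 = {e, h}  B7 = {b, f}  B8 = {e, i}
Tree: B1–B2, B1–B3, B1–B4, B2–B5, B4–B6, B3–B7, B6–B8
Every bag has size at most 2, so the width is 2 − 1 = 1 and tw(G) ≤ 1. Since G has at least one edge (e.g. c–b), it is not an edgeless graph, so tw(G) ≥ 1. Therefore the treewidth is 1.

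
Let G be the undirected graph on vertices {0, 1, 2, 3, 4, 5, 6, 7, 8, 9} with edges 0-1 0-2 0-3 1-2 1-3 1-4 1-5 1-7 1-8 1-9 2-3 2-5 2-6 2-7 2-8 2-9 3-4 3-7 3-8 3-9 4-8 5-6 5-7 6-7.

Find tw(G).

3

A width-3 tree decomposition is:
Bags: B1 = {1, 2, 3, 9}  B2 = {1, 2, 3, 7}  B3 = {1, 2, 5, 7}  B4 = {1, 2, 3, 8}  B5 = {0, 1, 2, 3}  B6 = {1, 3, 4, 8}  B7 = {2, 5, 6, 7}
Tree: B1–B2, B2–B3, B1–B4, B1–B5, B4–B6, B3–B7
Every bag has size at most 4, so the width is 4 − 1 = 3 and tw(G) ≤ 3. On the other hand G contains the 4-clique {0, 1, 2, 3}. A clique must lie in a single bag of any decomposition, so no decomposition can have width below 3. Combining the bounds, tw(G) = 3.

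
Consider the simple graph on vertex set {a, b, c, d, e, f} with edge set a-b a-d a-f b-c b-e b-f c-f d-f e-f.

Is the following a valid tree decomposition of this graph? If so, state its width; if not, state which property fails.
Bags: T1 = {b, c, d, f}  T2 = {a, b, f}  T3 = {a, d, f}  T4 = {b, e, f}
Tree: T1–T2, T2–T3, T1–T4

No — bags containing vertex d are not connected in the tree.

A tree decomposition must satisfy three properties: every vertex lies in some bag; for every edge, both endpoints lie together in some bag; and for every vertex, the bags containing it form a connected subtree. Here bags containing vertex d are not connected in the tree, so the decomposition is invalid.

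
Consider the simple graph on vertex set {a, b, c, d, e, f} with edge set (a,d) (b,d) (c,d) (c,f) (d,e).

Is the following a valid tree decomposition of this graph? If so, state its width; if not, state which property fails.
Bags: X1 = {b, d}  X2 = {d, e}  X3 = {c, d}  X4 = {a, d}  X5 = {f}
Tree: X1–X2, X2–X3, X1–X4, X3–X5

No — edge (c,f) lies in no bag.

A tree decomposition must satisfy three properties: every vertex lies in some bag; for every edge, both endpoints lie together in some bag; and for every vertex, the bags containing it form a connected subtree. Here edge (c,f) lies in no bag, so the decomposition is invalid.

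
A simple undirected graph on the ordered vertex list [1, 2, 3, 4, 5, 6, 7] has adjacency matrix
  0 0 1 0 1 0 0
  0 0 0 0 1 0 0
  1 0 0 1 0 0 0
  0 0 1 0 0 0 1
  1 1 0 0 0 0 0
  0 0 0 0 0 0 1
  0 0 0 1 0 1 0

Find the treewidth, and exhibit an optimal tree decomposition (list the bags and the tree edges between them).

Treewidth 1.
One such decomposition:
Bags: B1 = {6, 7}  B2 = {4, 7}  B3 = {3, 4}  B4 = {1, 3}  B5 = {1, 5}  B6 = {2, 5}
Tree: B1–B2, B2–B3, B3–B4, B4–B5, B5–B6

Each bag holds 2 vertices, so the decomposition has width 1, which upper-bounds the treewidth. Any graph with an edge has treewidth ≥ 1, and G has the edge 6–7. Hence tw(G) = 1 exactly.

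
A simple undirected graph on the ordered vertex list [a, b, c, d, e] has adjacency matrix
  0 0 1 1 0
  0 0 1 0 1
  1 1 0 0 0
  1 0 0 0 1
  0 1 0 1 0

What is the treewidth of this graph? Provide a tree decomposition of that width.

Treewidth 2.
One such decomposition:
Bags: B1 = {a, d, e}  B2 = {a, b, e}  B3 = {a, b, c}
Tree: B1–B2, B2–B3

Every bag has size at most 3, so the width is 3 − 1 = 2 and tw(G) ≤ 2. The edges a–d–e–b–c–a form a cycle, so G is not a tree and its treewidth is at least 2. Hence tw(G) = 2 exactly.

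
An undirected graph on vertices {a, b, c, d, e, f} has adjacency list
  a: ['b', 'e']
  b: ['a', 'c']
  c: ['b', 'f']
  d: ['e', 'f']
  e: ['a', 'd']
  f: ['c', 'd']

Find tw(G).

A width-2 tree decomposition is:
Bags: B1 = {c, d, f}  B2 = {b, c, d}  B3 = {a, b, d}  B4 = {a, d, e}
Tree: B1–B2, B2–B3, B3–B4
Every bag has size at most 3, so the width is 3 − 1 = 2 and tw(G) ≤ 2. The edges d–f–c–b–a–e–d form a cycle, so G is not a tree and its treewidth is at least 2. Combining the bounds, tw(G) = 2.

2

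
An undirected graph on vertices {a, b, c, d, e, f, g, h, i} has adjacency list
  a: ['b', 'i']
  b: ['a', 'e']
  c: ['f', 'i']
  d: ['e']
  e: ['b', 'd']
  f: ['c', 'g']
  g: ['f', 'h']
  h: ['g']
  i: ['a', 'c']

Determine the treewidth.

1

A width-1 tree decomposition is:
Bags: B1 = {g, h}  B2 = {f, g}  B3 = {c, f}  B4 = {c, i}  B5 = {a, i}  B6 = {a, b}  B7 = {b, e}  B8 = {d, e}
Tree: B1–B2, B2–B3, B3–B4, B4–B5, B5–B6, B6–B7, B7–B8
Each bag holds 2 vertices, so the decomposition has width 1, which upper-bounds the treewidth. Any graph with an edge has treewidth ≥ 1, and G has the edge h–g. The upper and lower bounds meet at 1, so that is the treewidth.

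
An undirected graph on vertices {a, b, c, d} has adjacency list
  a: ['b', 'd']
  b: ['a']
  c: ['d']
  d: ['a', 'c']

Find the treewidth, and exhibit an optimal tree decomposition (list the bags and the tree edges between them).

Every bag has size at most 2, so the width is 2 − 1 = 1 and tw(G) ≤ 1. Any graph with an edge has treewidth ≥ 1, and G has the edge d–a. The upper and lower bounds meet at 1, so that is the treewidth.

Treewidth 1.
Bags: B1 = {a, d}  B2 = {c, d}  B3 = {a, b}
Tree: B1–B2, B1–B3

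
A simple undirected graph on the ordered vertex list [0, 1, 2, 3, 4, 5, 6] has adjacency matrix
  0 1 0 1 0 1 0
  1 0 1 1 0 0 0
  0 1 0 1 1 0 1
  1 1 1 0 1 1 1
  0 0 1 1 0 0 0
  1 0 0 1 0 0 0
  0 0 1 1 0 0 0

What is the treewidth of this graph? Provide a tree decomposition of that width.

Each bag holds 3 vertices, so the decomposition has width 2, which upper-bounds the treewidth. For the lower bound, the 3 vertices {0, 1, 3} are pairwise adjacent, and any tree decomposition puts a clique entirely inside one bag — forcing width ≥ 2. Hence tw(G) = 2 exactly.

Treewidth 2.
One optimal decomposition is:
Bags: B1 = {0, 3, 5}  B2 = {0, 1, 3}  B3 = {1, 2, 3}  B4 = {2, 3, 6}  B5 = {2, 3, 4}
Tree: B1–B2, B2–B3, B3–B4, B4–B5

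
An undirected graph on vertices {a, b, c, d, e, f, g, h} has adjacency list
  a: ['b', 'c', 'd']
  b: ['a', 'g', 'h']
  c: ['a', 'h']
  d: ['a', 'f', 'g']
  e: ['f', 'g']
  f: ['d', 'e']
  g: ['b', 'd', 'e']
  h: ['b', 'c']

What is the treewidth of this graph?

2

A width-2 tree decomposition is:
Bags: B1 = {d, e, f}  B2 = {d, e, g}  B3 = {a, d, g}  B4 = {a, b, g}  B5 = {a, b, c}  B6 = {b, c, h}
Tree: B1–B2, B2–B3, B3–B4, B4–B5, B5–B6
Every bag has size at most 3, so the width is 3 − 1 = 2 and tw(G) ≤ 2. The edges f–e–g–d–f form a cycle, so G is not a tree and its treewidth is at least 2. The upper and lower bounds meet at 2, so that is the treewidth.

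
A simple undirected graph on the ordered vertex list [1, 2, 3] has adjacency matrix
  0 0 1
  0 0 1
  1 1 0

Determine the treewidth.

A width-1 tree decomposition is:
Bags: B1 = {1, 3}  B2 = {2, 3}
Tree: B1–B2
Each bag holds 2 vertices, so the decomposition has width 1, which upper-bounds the treewidth. Any graph with an edge has treewidth ≥ 1, and G has the edge 1–3. Therefore the treewidth is 1.

1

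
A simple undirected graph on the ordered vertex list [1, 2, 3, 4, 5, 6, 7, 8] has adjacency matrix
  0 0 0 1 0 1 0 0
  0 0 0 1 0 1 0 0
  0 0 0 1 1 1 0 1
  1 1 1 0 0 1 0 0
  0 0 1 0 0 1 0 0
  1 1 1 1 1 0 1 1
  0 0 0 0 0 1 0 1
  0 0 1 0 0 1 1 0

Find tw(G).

A width-2 tree decomposition is:
Bags: B1 = {3, 4, 6}  B2 = {1, 4, 6}  B3 = {3, 5, 6}  B4 = {3, 6, 8}  B5 = {2, 4, 6}  B6 = {6, 7, 8}
Tree: B1–B2, B1–B3, B1–B4, B1–B5, B4–B6
Every bag has size at most 3, so the width is 3 − 1 = 2 and tw(G) ≤ 2. Conversely, {1, 4, 6} is a clique of size 3, and the vertices of any clique must share a bag in every tree decomposition; so some bag has ≥ 3 vertices and tw(G) ≥ 2. Combining the bounds, tw(G) = 2.

2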